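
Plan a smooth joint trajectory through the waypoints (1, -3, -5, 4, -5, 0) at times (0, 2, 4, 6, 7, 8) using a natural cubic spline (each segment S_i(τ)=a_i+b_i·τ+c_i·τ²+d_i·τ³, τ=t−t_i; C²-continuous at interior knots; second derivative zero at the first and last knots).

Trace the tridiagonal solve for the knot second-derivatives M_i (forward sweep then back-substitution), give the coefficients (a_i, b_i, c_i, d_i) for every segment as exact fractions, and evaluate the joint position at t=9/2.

Δ: Δ0=-2, Δ1=-1, Δ2=9/2, Δ3=-9, Δ4=5
row 1: diag=8, rhs=6; c'=1/4, d'=3/4
row 2: denom=8−2·1/4=15/2; d'=(33−2·3/4)/(15/2)=21/5
row 3: denom=6−2·4/15=82/15; d'=(-81−2·21/5)/(82/15)=-1341/82
row 4: denom=4−1·15/82=313/82; d'=(84−1·-1341/82)/(313/82)=8229/313
back: M4=8229/313
back: M3=-1341/82−15/82·8229/313=-6624/313
back: M2=21/5−4/15·-6624/313=3081/313
back: M1=3/4−1/4·3081/313=-1071/626
M: M0=0, M1=-1071/626, M2=3081/313, M3=-6624/313, M4=8229/313, M5=0
seg 0: a=1, c=M0/2=0, d=(M1−M0)/(6·2)=-357/2504, b=Δ0−h0·(2M0+M1)/6=-895/626
seg 1: a=-3, c=M1/2=-1071/1252, d=(M2−M1)/(6·2)=2411/2504, b=Δ1−h1·(2M1+M2)/6=-983/313
seg 2: a=-5, c=M2/2=3081/626, d=(M3−M2)/(6·2)=-3235/1252, b=Δ2−h2·(2M2+M3)/6=3125/626
seg 3: a=4, c=M3/2=-3312/313, d=(M4−M3)/(6·1)=4951/626, b=Δ3−h3·(2M3+M4)/6=-3961/626
seg 4: a=-5, c=M4/2=8229/626, d=(M5−M4)/(6·1)=-2743/626, b=Δ4−h4·(2M4+M5)/6=-1178/313
t_q=9/2 → seg 2, τ=1/2; S=-5+3125/626·τ+3081/626·τ²+-3235/1252·τ³=-15991/10016

  seg 0: a=1 b=-895/626 c=0 d=-357/2504
  seg 1: a=-3 b=-983/313 c=-1071/1252 d=2411/2504
  seg 2: a=-5 b=3125/626 c=3081/626 d=-3235/1252
  seg 3: a=4 b=-3961/626 c=-3312/313 d=4951/626
  seg 4: a=-5 b=-1178/313 c=8229/626 d=-2743/626
S(9/2) = -15991/10016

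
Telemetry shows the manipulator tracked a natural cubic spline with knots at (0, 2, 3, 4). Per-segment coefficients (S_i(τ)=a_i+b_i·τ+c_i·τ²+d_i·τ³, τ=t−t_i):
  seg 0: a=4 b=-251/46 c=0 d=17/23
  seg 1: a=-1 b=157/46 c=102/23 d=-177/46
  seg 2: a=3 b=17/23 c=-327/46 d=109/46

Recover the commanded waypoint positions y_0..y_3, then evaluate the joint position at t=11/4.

y_0=4 y_1=-1 y_2=3 y_3=-1
S(11/4) = 7157/2944

y_0 = S_0(0) = a_0 = 4
y_1 = S_1(0) = a_1 = -1
y_2 = S_2(0) = a_2 = 3
y_3 = S_2(1) = -1
t_q=11/4 is in segment 1 (τ=3/4); S_1(τ)=7157/2944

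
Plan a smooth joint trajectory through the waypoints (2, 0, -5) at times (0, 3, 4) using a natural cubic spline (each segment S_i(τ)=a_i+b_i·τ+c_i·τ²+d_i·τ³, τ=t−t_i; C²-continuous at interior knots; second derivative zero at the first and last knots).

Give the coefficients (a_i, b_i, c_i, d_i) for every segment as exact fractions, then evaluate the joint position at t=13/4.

  seg 0: a=2 b=23/24 c=0 d=-13/72
  seg 1: a=0 b=-47/12 c=-13/8 d=13/24
S(13/4) = -549/512

Δ: Δ0=-2/3, Δ1=-5
row 1: diag=8, rhs=-26; c'=1/8, d'=-13/4
back: M1=-13/4
M: M0=0, M1=-13/4, M2=0
seg 0: a=2, c=M0/2=0, d=(M1−M0)/(6·3)=-13/72, b=Δ0−h0·(2M0+M1)/6=23/24
seg 1: a=0, c=M1/2=-13/8, d=(M2−M1)/(6·1)=13/24, b=Δ1−h1·(2M1+M2)/6=-47/12
t_q=13/4 → seg 1, τ=1/4; S=0+-47/12·τ+-13/8·τ²+13/24·τ³=-549/512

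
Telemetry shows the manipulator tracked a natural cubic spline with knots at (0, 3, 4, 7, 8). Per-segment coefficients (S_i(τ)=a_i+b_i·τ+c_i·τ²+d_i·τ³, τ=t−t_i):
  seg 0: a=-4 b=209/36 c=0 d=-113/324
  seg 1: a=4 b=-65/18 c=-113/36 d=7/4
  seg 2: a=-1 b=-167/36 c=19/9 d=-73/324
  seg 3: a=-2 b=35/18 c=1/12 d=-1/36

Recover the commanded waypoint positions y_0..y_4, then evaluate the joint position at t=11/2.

y_0 = S_0(0) = a_0 = -4
y_1 = S_1(0) = a_1 = 4
y_2 = S_2(0) = a_2 = -1
y_3 = S_3(0) = a_3 = -2
y_4 = S_3(1) = 0
t_q=11/2 is in segment 2 (τ=3/2); S_2(τ)=-127/32

y_0=-4 y_1=4 y_2=-1 y_3=-2 y_4=0
S(11/2) = -127/32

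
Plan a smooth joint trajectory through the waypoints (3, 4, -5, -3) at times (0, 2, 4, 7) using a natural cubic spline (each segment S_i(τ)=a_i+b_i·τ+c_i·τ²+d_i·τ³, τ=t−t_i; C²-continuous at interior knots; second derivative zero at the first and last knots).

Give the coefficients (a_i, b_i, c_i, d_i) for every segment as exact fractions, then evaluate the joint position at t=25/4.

  seg 0: a=3 b=119/57 c=0 d=-181/456
  seg 1: a=4 b=-305/114 c=-181/76 d=335/456
  seg 2: a=-5 b=-193/57 c=77/38 d=-77/342
S(25/4) = -11977/2432

Δ: Δ0=1/2, Δ1=-9/2, Δ2=2/3
row 1: diag=8, rhs=-30; c'=1/4, d'=-15/4
row 2: denom=10−2·1/4=19/2; d'=(31−2·-15/4)/(19/2)=77/19
back: M2=77/19
back: M1=-15/4−1/4·77/19=-181/38
M: M0=0, M1=-181/38, M2=77/19, M3=0
seg 0: a=3, c=M0/2=0, d=(M1−M0)/(6·2)=-181/456, b=Δ0−h0·(2M0+M1)/6=119/57
seg 1: a=4, c=M1/2=-181/76, d=(M2−M1)/(6·2)=335/456, b=Δ1−h1·(2M1+M2)/6=-305/114
seg 2: a=-5, c=M2/2=77/38, d=(M3−M2)/(6·3)=-77/342, b=Δ2−h2·(2M2+M3)/6=-193/57
t_q=25/4 → seg 2, τ=9/4; S=-5+-193/57·τ+77/38·τ²+-77/342·τ³=-11977/2432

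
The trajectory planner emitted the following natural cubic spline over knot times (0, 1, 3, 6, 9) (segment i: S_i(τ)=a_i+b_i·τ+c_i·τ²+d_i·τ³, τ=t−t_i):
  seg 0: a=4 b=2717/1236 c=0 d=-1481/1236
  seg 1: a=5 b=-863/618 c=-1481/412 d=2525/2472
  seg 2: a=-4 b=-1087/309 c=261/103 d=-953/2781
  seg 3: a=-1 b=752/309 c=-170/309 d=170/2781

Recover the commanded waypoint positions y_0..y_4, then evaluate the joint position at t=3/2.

y_0=4 y_1=5 y_2=-4 y_3=-1 y_4=3
S(3/2) = 23275/6592

y_0 = S_0(0) = a_0 = 4
y_1 = S_1(0) = a_1 = 5
y_2 = S_2(0) = a_2 = -4
y_3 = S_3(0) = a_3 = -1
y_4 = S_3(3) = 3
t_q=3/2 is in segment 1 (τ=1/2); S_1(τ)=23275/6592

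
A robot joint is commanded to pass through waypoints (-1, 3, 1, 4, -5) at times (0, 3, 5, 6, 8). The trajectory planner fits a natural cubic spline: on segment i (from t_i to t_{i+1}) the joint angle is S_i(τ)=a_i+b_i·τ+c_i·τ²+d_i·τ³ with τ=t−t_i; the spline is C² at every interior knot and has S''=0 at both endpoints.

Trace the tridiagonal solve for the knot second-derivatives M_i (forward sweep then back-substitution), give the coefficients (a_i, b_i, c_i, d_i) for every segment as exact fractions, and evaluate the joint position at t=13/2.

  seg 0: a=-1 b=1303/489 c=0 d=-217/1467
  seg 1: a=3 b=-650/489 c=-217/163 d=1463/1956
  seg 2: a=1 b=1135/489 c=1029/326 d=-2423/978
  seg 3: a=4 b=1175/978 c=-697/163 d=697/978
S(13/2) = 9443/2608

Δ: Δ0=4/3, Δ1=-1, Δ2=3, Δ3=-9/2
row 1: diag=10, rhs=-14; c'=1/5, d'=-7/5
row 2: denom=6−2·1/5=28/5; d'=(24−2·-7/5)/(28/5)=67/14
row 3: denom=6−1·5/28=163/28; d'=(-45−1·67/14)/(163/28)=-1394/163
back: M3=-1394/163
back: M2=67/14−5/28·-1394/163=1029/163
back: M1=-7/5−1/5·1029/163=-434/163
M: M0=0, M1=-434/163, M2=1029/163, M3=-1394/163, M4=0
seg 0: a=-1, c=M0/2=0, d=(M1−M0)/(6·3)=-217/1467, b=Δ0−h0·(2M0+M1)/6=1303/489
seg 1: a=3, c=M1/2=-217/163, d=(M2−M1)/(6·2)=1463/1956, b=Δ1−h1·(2M1+M2)/6=-650/489
seg 2: a=1, c=M2/2=1029/326, d=(M3−M2)/(6·1)=-2423/978, b=Δ2−h2·(2M2+M3)/6=1135/489
seg 3: a=4, c=M3/2=-697/163, d=(M4−M3)/(6·2)=697/978, b=Δ3−h3·(2M3+M4)/6=1175/978
t_q=13/2 → seg 3, τ=1/2; S=4+1175/978·τ+-697/163·τ²+697/978·τ³=9443/2608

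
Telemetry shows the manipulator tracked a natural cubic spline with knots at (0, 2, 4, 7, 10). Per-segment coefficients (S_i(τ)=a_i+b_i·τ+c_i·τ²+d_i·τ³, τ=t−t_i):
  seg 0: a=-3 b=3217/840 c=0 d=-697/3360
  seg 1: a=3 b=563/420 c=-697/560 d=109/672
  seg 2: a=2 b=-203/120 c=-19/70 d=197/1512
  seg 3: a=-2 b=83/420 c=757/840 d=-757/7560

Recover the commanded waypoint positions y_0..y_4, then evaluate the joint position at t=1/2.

y_0 = S_0(0) = a_0 = -3
y_1 = S_1(0) = a_1 = 3
y_2 = S_2(0) = a_2 = 2
y_3 = S_3(0) = a_3 = -2
y_4 = S_3(3) = 4
t_q=1/2 is in segment 0 (τ=1/2); S_0(τ)=-1991/1792

y_0=-3 y_1=3 y_2=2 y_3=-2 y_4=4
S(1/2) = -1991/1792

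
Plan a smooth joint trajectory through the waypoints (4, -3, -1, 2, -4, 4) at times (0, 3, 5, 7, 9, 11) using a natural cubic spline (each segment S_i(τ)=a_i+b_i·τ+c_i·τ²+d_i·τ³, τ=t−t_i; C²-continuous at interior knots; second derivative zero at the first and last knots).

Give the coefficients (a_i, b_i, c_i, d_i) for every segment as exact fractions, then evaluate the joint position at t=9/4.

  seg 0: a=4 b=-2039/636 c=0 d=185/1908
  seg 1: a=-3 b=-187/318 c=185/212 d=-25/636
  seg 2: a=-1 b=773/318 c=135/212 d=-701/1272
  seg 3: a=2 b=-260/159 c=-283/106 d=158/159
  seg 4: a=-4 b=-62/159 c=349/106 d=-349/636
S(9/4) = -28615/13568

Δ: Δ0=-7/3, Δ1=1, Δ2=3/2, Δ3=-3, Δ4=4
row 1: diag=10, rhs=20; c'=1/5, d'=2
row 2: denom=8−2·1/5=38/5; d'=(3−2·2)/(38/5)=-5/38
row 3: denom=8−2·5/19=142/19; d'=(-27−2·-5/38)/(142/19)=-254/71
row 4: denom=8−2·19/71=530/71; d'=(42−2·-254/71)/(530/71)=349/53
back: M4=349/53
back: M3=-254/71−19/71·349/53=-283/53
back: M2=-5/38−5/19·-283/53=135/106
back: M1=2−1/5·135/106=185/106
M: M0=0, M1=185/106, M2=135/106, M3=-283/53, M4=349/53, M5=0
seg 0: a=4, c=M0/2=0, d=(M1−M0)/(6·3)=185/1908, b=Δ0−h0·(2M0+M1)/6=-2039/636
seg 1: a=-3, c=M1/2=185/212, d=(M2−M1)/(6·2)=-25/636, b=Δ1−h1·(2M1+M2)/6=-187/318
seg 2: a=-1, c=M2/2=135/212, d=(M3−M2)/(6·2)=-701/1272, b=Δ2−h2·(2M2+M3)/6=773/318
seg 3: a=2, c=M3/2=-283/106, d=(M4−M3)/(6·2)=158/159, b=Δ3−h3·(2M3+M4)/6=-260/159
seg 4: a=-4, c=M4/2=349/106, d=(M5−M4)/(6·2)=-349/636, b=Δ4−h4·(2M4+M5)/6=-62/159
t_q=9/4 → seg 0, τ=9/4; S=4+-2039/636·τ+0·τ²+185/1908·τ³=-28615/13568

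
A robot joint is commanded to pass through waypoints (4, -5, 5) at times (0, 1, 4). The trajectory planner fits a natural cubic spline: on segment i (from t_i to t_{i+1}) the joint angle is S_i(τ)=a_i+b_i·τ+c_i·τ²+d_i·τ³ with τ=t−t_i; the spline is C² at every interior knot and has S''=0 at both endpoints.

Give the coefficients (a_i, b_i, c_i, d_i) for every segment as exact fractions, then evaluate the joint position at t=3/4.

  seg 0: a=4 b=-253/24 c=0 d=37/24
  seg 1: a=-5 b=-71/12 c=37/8 d=-37/72
S(3/4) = -1667/512

Δ: Δ0=-9, Δ1=10/3
row 1: diag=8, rhs=74; c'=3/8, d'=37/4
back: M1=37/4
M: M0=0, M1=37/4, M2=0
seg 0: a=4, c=M0/2=0, d=(M1−M0)/(6·1)=37/24, b=Δ0−h0·(2M0+M1)/6=-253/24
seg 1: a=-5, c=M1/2=37/8, d=(M2−M1)/(6·3)=-37/72, b=Δ1−h1·(2M1+M2)/6=-71/12
t_q=3/4 → seg 0, τ=3/4; S=4+-253/24·τ+0·τ²+37/24·τ³=-1667/512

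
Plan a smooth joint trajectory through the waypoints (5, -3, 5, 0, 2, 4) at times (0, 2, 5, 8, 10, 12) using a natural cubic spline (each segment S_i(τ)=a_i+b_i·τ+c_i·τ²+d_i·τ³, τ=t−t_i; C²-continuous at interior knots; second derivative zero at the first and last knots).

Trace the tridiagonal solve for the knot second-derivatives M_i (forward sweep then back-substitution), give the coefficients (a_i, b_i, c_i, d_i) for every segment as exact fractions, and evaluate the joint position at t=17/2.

  seg 0: a=5 b=-3702/643 c=0 d=565/1286
  seg 1: a=-3 b=-312/643 c=1695/643 d=-9175/17361
  seg 2: a=5 b=683/643 c=-4090/1929 d=7006/17361
  seg 3: a=0 b=-491/643 c=972/643 d=-405/1286
  seg 4: a=2 b=967/643 c=-243/643 d=81/1286
S(17/2) = -445/10288

Δ: Δ0=-4, Δ1=8/3, Δ2=-5/3, Δ3=1, Δ4=1
row 1: diag=10, rhs=40; c'=3/10, d'=4
row 2: denom=12−3·3/10=111/10; d'=(-26−3·4)/(111/10)=-380/111
row 3: denom=10−3·10/37=340/37; d'=(16−3·-380/111)/(340/37)=243/85
row 4: denom=8−2·37/170=643/85; d'=(0−2·243/85)/(643/85)=-486/643
back: M4=-486/643
back: M3=243/85−37/170·-486/643=1944/643
back: M2=-380/111−10/37·1944/643=-8180/1929
back: M1=4−3/10·-8180/1929=3390/643
M: M0=0, M1=3390/643, M2=-8180/1929, M3=1944/643, M4=-486/643, M5=0
seg 0: a=5, c=M0/2=0, d=(M1−M0)/(6·2)=565/1286, b=Δ0−h0·(2M0+M1)/6=-3702/643
seg 1: a=-3, c=M1/2=1695/643, d=(M2−M1)/(6·3)=-9175/17361, b=Δ1−h1·(2M1+M2)/6=-312/643
seg 2: a=5, c=M2/2=-4090/1929, d=(M3−M2)/(6·3)=7006/17361, b=Δ2−h2·(2M2+M3)/6=683/643
seg 3: a=0, c=M3/2=972/643, d=(M4−M3)/(6·2)=-405/1286, b=Δ3−h3·(2M3+M4)/6=-491/643
seg 4: a=2, c=M4/2=-243/643, d=(M5−M4)/(6·2)=81/1286, b=Δ4−h4·(2M4+M5)/6=967/643
t_q=17/2 → seg 3, τ=1/2; S=0+-491/643·τ+972/643·τ²+-405/1286·τ³=-445/10288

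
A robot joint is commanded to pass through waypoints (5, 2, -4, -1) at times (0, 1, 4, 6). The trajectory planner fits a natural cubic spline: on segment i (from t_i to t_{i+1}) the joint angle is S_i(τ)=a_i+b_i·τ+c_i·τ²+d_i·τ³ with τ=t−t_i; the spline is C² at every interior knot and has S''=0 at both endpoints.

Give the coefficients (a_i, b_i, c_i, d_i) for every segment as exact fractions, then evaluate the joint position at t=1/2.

Δ: Δ0=-3, Δ1=-2, Δ2=3/2
row 1: diag=8, rhs=6; c'=3/8, d'=3/4
row 2: denom=10−3·3/8=71/8; d'=(21−3·3/4)/(71/8)=150/71
back: M2=150/71
back: M1=3/4−3/8·150/71=-3/71
M: M0=0, M1=-3/71, M2=150/71, M3=0
seg 0: a=5, c=M0/2=0, d=(M1−M0)/(6·1)=-1/142, b=Δ0−h0·(2M0+M1)/6=-425/142
seg 1: a=2, c=M1/2=-3/142, d=(M2−M1)/(6·3)=17/142, b=Δ1−h1·(2M1+M2)/6=-214/71
seg 2: a=-4, c=M2/2=75/71, d=(M3−M2)/(6·2)=-25/142, b=Δ2−h2·(2M2+M3)/6=13/142
t_q=1/2 → seg 0, τ=1/2; S=5+-425/142·τ+0·τ²+-1/142·τ³=3979/1136

  seg 0: a=5 b=-425/142 c=0 d=-1/142
  seg 1: a=2 b=-214/71 c=-3/142 d=17/142
  seg 2: a=-4 b=13/142 c=75/71 d=-25/142
S(1/2) = 3979/1136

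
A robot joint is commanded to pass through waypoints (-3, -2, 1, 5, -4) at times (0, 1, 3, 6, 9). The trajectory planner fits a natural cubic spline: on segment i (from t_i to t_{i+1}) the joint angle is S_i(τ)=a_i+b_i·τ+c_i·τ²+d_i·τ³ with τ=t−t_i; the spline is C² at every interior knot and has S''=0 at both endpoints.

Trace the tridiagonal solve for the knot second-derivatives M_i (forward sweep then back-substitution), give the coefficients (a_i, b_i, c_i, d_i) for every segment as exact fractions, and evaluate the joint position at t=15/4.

  seg 0: a=-3 b=1169/1236 c=0 d=67/1236
  seg 1: a=-2 b=685/618 c=67/412 d=41/2472
  seg 2: a=1 b=605/309 c=27/103 d=-436/2781
  seg 3: a=5 b=-217/309 c=-355/309 d=355/2781
S(15/4) = 2101/824

Δ: Δ0=1, Δ1=3/2, Δ2=4/3, Δ3=-3
row 1: diag=6, rhs=3; c'=1/3, d'=1/2
row 2: denom=10−2·1/3=28/3; d'=(-1−2·1/2)/(28/3)=-3/14
row 3: denom=12−3·9/28=309/28; d'=(-26−3·-3/14)/(309/28)=-710/309
back: M3=-710/309
back: M2=-3/14−9/28·-710/309=54/103
back: M1=1/2−1/3·54/103=67/206
M: M0=0, M1=67/206, M2=54/103, M3=-710/309, M4=0
seg 0: a=-3, c=M0/2=0, d=(M1−M0)/(6·1)=67/1236, b=Δ0−h0·(2M0+M1)/6=1169/1236
seg 1: a=-2, c=M1/2=67/412, d=(M2−M1)/(6·2)=41/2472, b=Δ1−h1·(2M1+M2)/6=685/618
seg 2: a=1, c=M2/2=27/103, d=(M3−M2)/(6·3)=-436/2781, b=Δ2−h2·(2M2+M3)/6=605/309
seg 3: a=5, c=M3/2=-355/309, d=(M4−M3)/(6·3)=355/2781, b=Δ3−h3·(2M3+M4)/6=-217/309
t_q=15/4 → seg 2, τ=3/4; S=1+605/309·τ+27/103·τ²+-436/2781·τ³=2101/824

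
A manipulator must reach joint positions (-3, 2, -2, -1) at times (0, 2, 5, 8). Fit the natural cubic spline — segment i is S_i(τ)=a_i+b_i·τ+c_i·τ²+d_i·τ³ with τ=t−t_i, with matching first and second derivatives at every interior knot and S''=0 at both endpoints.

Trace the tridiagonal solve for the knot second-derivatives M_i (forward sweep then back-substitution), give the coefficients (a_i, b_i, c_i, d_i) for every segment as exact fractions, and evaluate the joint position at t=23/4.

Δ: Δ0=5/2, Δ1=-4/3, Δ2=1/3
row 1: diag=10, rhs=-23; c'=3/10, d'=-23/10
row 2: denom=12−3·3/10=111/10; d'=(10−3·-23/10)/(111/10)=169/111
back: M2=169/111
back: M1=-23/10−3/10·169/111=-102/37
M: M0=0, M1=-102/37, M2=169/111, M3=0
seg 0: a=-3, c=M0/2=0, d=(M1−M0)/(6·2)=-17/74, b=Δ0−h0·(2M0+M1)/6=253/74
seg 1: a=2, c=M1/2=-51/37, d=(M2−M1)/(6·3)=475/1998, b=Δ1−h1·(2M1+M2)/6=49/74
seg 2: a=-2, c=M2/2=169/222, d=(M3−M2)/(6·3)=-169/1998, b=Δ2−h2·(2M2+M3)/6=-44/37
t_q=23/4 → seg 2, τ=3/4; S=-2+-44/37·τ+169/222·τ²+-169/1998·τ³=-11837/4736

  seg 0: a=-3 b=253/74 c=0 d=-17/74
  seg 1: a=2 b=49/74 c=-51/37 d=475/1998
  seg 2: a=-2 b=-44/37 c=169/222 d=-169/1998
S(23/4) = -11837/4736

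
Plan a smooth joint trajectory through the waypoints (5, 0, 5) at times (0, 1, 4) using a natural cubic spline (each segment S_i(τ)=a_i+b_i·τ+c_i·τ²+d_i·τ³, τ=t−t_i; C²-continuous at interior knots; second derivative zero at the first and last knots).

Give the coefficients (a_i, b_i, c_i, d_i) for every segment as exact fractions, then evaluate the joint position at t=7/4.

Δ: Δ0=-5, Δ1=5/3
row 1: diag=8, rhs=40; c'=3/8, d'=5
back: M1=5
M: M0=0, M1=5, M2=0
seg 0: a=5, c=M0/2=0, d=(M1−M0)/(6·1)=5/6, b=Δ0−h0·(2M0+M1)/6=-35/6
seg 1: a=0, c=M1/2=5/2, d=(M2−M1)/(6·3)=-5/18, b=Δ1−h1·(2M1+M2)/6=-10/3
t_q=7/4 → seg 1, τ=3/4; S=0+-10/3·τ+5/2·τ²+-5/18·τ³=-155/128

  seg 0: a=5 b=-35/6 c=0 d=5/6
  seg 1: a=0 b=-10/3 c=5/2 d=-5/18
S(7/4) = -155/128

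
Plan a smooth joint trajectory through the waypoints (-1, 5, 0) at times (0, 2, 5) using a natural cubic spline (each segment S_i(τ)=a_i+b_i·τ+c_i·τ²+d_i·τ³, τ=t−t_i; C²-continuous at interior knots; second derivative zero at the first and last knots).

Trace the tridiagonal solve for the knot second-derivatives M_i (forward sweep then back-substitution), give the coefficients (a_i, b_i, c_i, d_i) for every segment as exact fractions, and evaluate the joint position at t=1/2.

  seg 0: a=-1 b=59/15 c=0 d=-7/30
  seg 1: a=5 b=17/15 c=-7/5 d=7/45
S(1/2) = 15/16

Δ: Δ0=3, Δ1=-5/3
row 1: diag=10, rhs=-28; c'=3/10, d'=-14/5
back: M1=-14/5
M: M0=0, M1=-14/5, M2=0
seg 0: a=-1, c=M0/2=0, d=(M1−M0)/(6·2)=-7/30, b=Δ0−h0·(2M0+M1)/6=59/15
seg 1: a=5, c=M1/2=-7/5, d=(M2−M1)/(6·3)=7/45, b=Δ1−h1·(2M1+M2)/6=17/15
t_q=1/2 → seg 0, τ=1/2; S=-1+59/15·τ+0·τ²+-7/30·τ³=15/16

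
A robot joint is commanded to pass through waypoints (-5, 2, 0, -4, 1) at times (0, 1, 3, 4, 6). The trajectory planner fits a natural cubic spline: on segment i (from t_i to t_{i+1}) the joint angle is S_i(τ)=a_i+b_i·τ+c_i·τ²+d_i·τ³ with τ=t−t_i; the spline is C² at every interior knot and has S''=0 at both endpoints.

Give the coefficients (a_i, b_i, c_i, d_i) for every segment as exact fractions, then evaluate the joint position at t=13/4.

  seg 0: a=-5 b=511/62 c=0 d=-77/62
  seg 1: a=2 b=140/31 c=-231/62 d=15/31
  seg 2: a=0 b=-142/31 c=-51/62 d=87/62
  seg 3: a=-4 b=-125/62 c=105/31 d=-35/62
S(13/4) = -4661/3968

Δ: Δ0=7, Δ1=-1, Δ2=-4, Δ3=5/2
row 1: diag=6, rhs=-48; c'=1/3, d'=-8
row 2: denom=6−2·1/3=16/3; d'=(-18−2·-8)/(16/3)=-3/8
row 3: denom=6−1·3/16=93/16; d'=(39−1·-3/8)/(93/16)=210/31
back: M3=210/31
back: M2=-3/8−3/16·210/31=-51/31
back: M1=-8−1/3·-51/31=-231/31
M: M0=0, M1=-231/31, M2=-51/31, M3=210/31, M4=0
seg 0: a=-5, c=M0/2=0, d=(M1−M0)/(6·1)=-77/62, b=Δ0−h0·(2M0+M1)/6=511/62
seg 1: a=2, c=M1/2=-231/62, d=(M2−M1)/(6·2)=15/31, b=Δ1−h1·(2M1+M2)/6=140/31
seg 2: a=0, c=M2/2=-51/62, d=(M3−M2)/(6·1)=87/62, b=Δ2−h2·(2M2+M3)/6=-142/31
seg 3: a=-4, c=M3/2=105/31, d=(M4−M3)/(6·2)=-35/62, b=Δ3−h3·(2M3+M4)/6=-125/62
t_q=13/4 → seg 2, τ=1/4; S=0+-142/31·τ+-51/62·τ²+87/62·τ³=-4661/3968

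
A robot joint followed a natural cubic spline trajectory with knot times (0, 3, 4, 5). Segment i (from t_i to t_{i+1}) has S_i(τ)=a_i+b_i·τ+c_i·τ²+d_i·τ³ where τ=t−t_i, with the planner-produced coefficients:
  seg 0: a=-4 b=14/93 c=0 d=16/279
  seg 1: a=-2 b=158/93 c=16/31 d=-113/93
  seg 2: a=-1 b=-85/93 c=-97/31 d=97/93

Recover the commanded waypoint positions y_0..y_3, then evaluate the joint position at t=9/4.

y_0=-4 y_1=-2 y_2=-1 y_3=-4
S(9/4) = -373/124

y_0 = S_0(0) = a_0 = -4
y_1 = S_1(0) = a_1 = -2
y_2 = S_2(0) = a_2 = -1
y_3 = S_2(1) = -4
t_q=9/4 is in segment 0 (τ=9/4); S_0(τ)=-373/124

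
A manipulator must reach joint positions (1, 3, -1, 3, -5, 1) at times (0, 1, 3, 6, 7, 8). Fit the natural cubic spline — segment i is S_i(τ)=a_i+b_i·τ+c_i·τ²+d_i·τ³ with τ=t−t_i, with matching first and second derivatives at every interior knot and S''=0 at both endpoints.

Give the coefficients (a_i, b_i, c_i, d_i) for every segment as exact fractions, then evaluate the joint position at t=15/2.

Δ: Δ0=2, Δ1=-2, Δ2=4/3, Δ3=-8, Δ4=6
row 1: diag=6, rhs=-24; c'=1/3, d'=-4
row 2: denom=10−2·1/3=28/3; d'=(20−2·-4)/(28/3)=3
row 3: denom=8−3·9/28=197/28; d'=(-56−3·3)/(197/28)=-1820/197
row 4: denom=4−1·28/197=760/197; d'=(84−1·-1820/197)/(760/197)=2296/95
back: M4=2296/95
back: M3=-1820/197−28/197·2296/95=-1204/95
back: M2=3−9/28·-1204/95=672/95
back: M1=-4−1/3·672/95=-604/95
M: M0=0, M1=-604/95, M2=672/95, M3=-1204/95, M4=2296/95, M5=0
seg 0: a=1, c=M0/2=0, d=(M1−M0)/(6·1)=-302/285, b=Δ0−h0·(2M0+M1)/6=872/285
seg 1: a=3, c=M1/2=-302/95, d=(M2−M1)/(6·2)=319/285, b=Δ1−h1·(2M1+M2)/6=-34/285
seg 2: a=-1, c=M2/2=336/95, d=(M3−M2)/(6·3)=-938/855, b=Δ2−h2·(2M2+M3)/6=34/57
seg 3: a=3, c=M3/2=-602/95, d=(M4−M3)/(6·1)=350/57, b=Δ3−h3·(2M3+M4)/6=-2224/285
seg 4: a=-5, c=M4/2=1148/95, d=(M5−M4)/(6·1)=-1148/285, b=Δ4−h4·(2M4+M5)/6=-586/285
t_q=15/2 → seg 4, τ=1/2; S=-5+-586/285·τ+1148/95·τ²+-1148/285·τ³=-667/190

  seg 0: a=1 b=872/285 c=0 d=-302/285
  seg 1: a=3 b=-34/285 c=-302/95 d=319/285
  seg 2: a=-1 b=34/57 c=336/95 d=-938/855
  seg 3: a=3 b=-2224/285 c=-602/95 d=350/57
  seg 4: a=-5 b=-586/285 c=1148/95 d=-1148/285
S(15/2) = -667/190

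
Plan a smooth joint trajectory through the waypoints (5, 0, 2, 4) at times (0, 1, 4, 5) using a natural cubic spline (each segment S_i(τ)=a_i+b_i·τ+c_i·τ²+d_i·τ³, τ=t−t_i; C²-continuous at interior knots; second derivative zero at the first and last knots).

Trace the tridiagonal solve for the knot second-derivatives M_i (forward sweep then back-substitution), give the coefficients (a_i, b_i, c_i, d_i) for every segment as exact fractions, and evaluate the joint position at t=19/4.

  seg 0: a=5 b=-949/165 c=0 d=124/165
  seg 1: a=0 b=-577/165 c=124/55 d=-13/45
  seg 2: a=2 b=368/165 c=-19/55 d=19/165
S(19/4) = 2483/704

Δ: Δ0=-5, Δ1=2/3, Δ2=2
row 1: diag=8, rhs=34; c'=3/8, d'=17/4
row 2: denom=8−3·3/8=55/8; d'=(8−3·17/4)/(55/8)=-38/55
back: M2=-38/55
back: M1=17/4−3/8·-38/55=248/55
M: M0=0, M1=248/55, M2=-38/55, M3=0
seg 0: a=5, c=M0/2=0, d=(M1−M0)/(6·1)=124/165, b=Δ0−h0·(2M0+M1)/6=-949/165
seg 1: a=0, c=M1/2=124/55, d=(M2−M1)/(6·3)=-13/45, b=Δ1−h1·(2M1+M2)/6=-577/165
seg 2: a=2, c=M2/2=-19/55, d=(M3−M2)/(6·1)=19/165, b=Δ2−h2·(2M2+M3)/6=368/165
t_q=19/4 → seg 2, τ=3/4; S=2+368/165·τ+-19/55·τ²+19/165·τ³=2483/704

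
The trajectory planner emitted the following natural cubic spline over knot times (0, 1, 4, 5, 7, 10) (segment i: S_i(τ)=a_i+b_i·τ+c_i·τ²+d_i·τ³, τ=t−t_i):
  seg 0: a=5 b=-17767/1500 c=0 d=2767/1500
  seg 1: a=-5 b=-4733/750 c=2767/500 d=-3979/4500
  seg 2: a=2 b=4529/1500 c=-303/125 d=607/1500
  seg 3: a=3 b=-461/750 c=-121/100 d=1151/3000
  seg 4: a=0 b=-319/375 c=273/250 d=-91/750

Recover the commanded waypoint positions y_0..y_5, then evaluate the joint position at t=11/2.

y_0=5 y_1=-5 y_2=2 y_3=3 y_4=0 y_5=4
S(11/2) = 3901/1600

y_0 = S_0(0) = a_0 = 5
y_1 = S_1(0) = a_1 = -5
y_2 = S_2(0) = a_2 = 2
y_3 = S_3(0) = a_3 = 3
y_4 = S_4(0) = a_4 = 0
y_5 = S_4(3) = 4
t_q=11/2 is in segment 3 (τ=1/2); S_3(τ)=3901/1600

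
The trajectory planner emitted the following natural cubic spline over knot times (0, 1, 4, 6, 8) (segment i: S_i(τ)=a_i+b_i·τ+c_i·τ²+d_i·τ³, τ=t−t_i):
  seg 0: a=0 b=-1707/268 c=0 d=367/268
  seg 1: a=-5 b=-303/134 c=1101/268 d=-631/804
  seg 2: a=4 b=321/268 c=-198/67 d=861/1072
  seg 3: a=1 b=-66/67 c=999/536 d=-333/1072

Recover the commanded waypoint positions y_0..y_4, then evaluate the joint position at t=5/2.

y_0=0 y_1=-5 y_2=4 y_3=1 y_4=4
S(5/2) = -3853/2144

y_0 = S_0(0) = a_0 = 0
y_1 = S_1(0) = a_1 = -5
y_2 = S_2(0) = a_2 = 4
y_3 = S_3(0) = a_3 = 1
y_4 = S_3(2) = 4
t_q=5/2 is in segment 1 (τ=3/2); S_1(τ)=-3853/2144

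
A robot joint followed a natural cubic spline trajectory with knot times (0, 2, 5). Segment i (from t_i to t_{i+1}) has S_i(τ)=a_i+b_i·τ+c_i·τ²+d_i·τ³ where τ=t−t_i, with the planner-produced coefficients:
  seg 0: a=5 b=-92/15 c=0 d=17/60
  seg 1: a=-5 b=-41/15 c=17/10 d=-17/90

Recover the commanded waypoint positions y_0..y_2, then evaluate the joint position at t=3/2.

y_0=5 y_1=-5 y_2=-3
S(3/2) = -519/160

y_0 = S_0(0) = a_0 = 5
y_1 = S_1(0) = a_1 = -5
y_2 = S_1(3) = -3
t_q=3/2 is in segment 0 (τ=3/2); S_0(τ)=-519/160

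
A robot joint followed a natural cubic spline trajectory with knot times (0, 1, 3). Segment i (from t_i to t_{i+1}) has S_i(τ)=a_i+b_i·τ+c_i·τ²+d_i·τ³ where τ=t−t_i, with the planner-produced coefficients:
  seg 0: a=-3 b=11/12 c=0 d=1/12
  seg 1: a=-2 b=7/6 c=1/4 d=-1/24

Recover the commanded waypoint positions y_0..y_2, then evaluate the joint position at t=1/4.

y_0 = S_0(0) = a_0 = -3
y_1 = S_1(0) = a_1 = -2
y_2 = S_1(2) = 1
t_q=1/4 is in segment 0 (τ=1/4); S_0(τ)=-709/256

y_0=-3 y_1=-2 y_2=1
S(1/4) = -709/256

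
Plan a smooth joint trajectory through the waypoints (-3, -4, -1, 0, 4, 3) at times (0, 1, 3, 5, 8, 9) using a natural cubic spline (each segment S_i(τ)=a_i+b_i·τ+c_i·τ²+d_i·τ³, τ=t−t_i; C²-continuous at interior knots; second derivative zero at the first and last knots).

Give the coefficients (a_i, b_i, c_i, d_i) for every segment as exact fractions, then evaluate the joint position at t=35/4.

Δ: Δ0=-1, Δ1=3/2, Δ2=1/2, Δ3=4/3, Δ4=-1
row 1: diag=6, rhs=15; c'=1/3, d'=5/2
row 2: denom=8−2·1/3=22/3; d'=(-6−2·5/2)/(22/3)=-3/2
row 3: denom=10−2·3/11=104/11; d'=(5−2·-3/2)/(104/11)=11/13
row 4: denom=8−3·33/104=733/104; d'=(-14−3·11/13)/(733/104)=-1720/733
back: M4=-1720/733
back: M3=11/13−33/104·-1720/733=1166/733
back: M2=-3/2−3/11·1166/733=-2835/1466
back: M1=5/2−1/3·-2835/1466=2305/733
M: M0=0, M1=2305/733, M2=-2835/1466, M3=1166/733, M4=-1720/733, M5=0
seg 0: a=-3, c=M0/2=0, d=(M1−M0)/(6·1)=2305/4398, b=Δ0−h0·(2M0+M1)/6=-6703/4398
seg 1: a=-4, c=M1/2=2305/1466, d=(M2−M1)/(6·2)=-7445/17592, b=Δ1−h1·(2M1+M2)/6=106/2199
seg 2: a=-1, c=M2/2=-2835/2932, d=(M3−M2)/(6·2)=5167/17592, b=Δ2−h2·(2M2+M3)/6=5537/4398
seg 3: a=0, c=M3/2=583/733, d=(M4−M3)/(6·3)=-481/2199, b=Δ3−h3·(2M3+M4)/6=2014/2199
seg 4: a=4, c=M4/2=-860/733, d=(M5−M4)/(6·1)=860/2199, b=Δ4−h4·(2M4+M5)/6=-479/2199
t_q=35/4 → seg 4, τ=3/4; S=4+-479/2199·τ+-860/733·τ²+860/2199·τ³=39191/11728

  seg 0: a=-3 b=-6703/4398 c=0 d=2305/4398
  seg 1: a=-4 b=106/2199 c=2305/1466 d=-7445/17592
  seg 2: a=-1 b=5537/4398 c=-2835/2932 d=5167/17592
  seg 3: a=0 b=2014/2199 c=583/733 d=-481/2199
  seg 4: a=4 b=-479/2199 c=-860/733 d=860/2199
S(35/4) = 39191/11728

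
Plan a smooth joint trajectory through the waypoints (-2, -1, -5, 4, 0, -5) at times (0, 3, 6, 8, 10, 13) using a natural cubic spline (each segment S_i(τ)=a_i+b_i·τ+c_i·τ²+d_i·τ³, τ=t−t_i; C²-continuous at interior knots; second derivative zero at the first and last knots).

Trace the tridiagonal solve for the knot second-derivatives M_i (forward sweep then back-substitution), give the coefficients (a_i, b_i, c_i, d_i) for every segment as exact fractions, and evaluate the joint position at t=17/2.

  seg 0: a=-2 b=56/39 c=0 d=-43/351
  seg 1: a=-1 b=-73/39 c=-43/39 d=50/117
  seg 2: a=-5 b=119/39 c=107/39 d=-105/104
  seg 3: a=4 b=149/78 c=-517/156 d=53/78
  seg 4: a=0 b=-83/26 c=119/156 d=-119/1404
S(17/2) = 219/52

Δ: Δ0=1/3, Δ1=-4/3, Δ2=9/2, Δ3=-2, Δ4=-5/3
row 1: diag=12, rhs=-10; c'=1/4, d'=-5/6
row 2: denom=10−3·1/4=37/4; d'=(35−3·-5/6)/(37/4)=150/37
row 3: denom=8−2·8/37=280/37; d'=(-39−2·150/37)/(280/37)=-249/40
row 4: denom=10−2·37/140=663/70; d'=(2−2·-249/40)/(663/70)=119/78
back: M4=119/78
back: M3=-249/40−37/140·119/78=-517/78
back: M2=150/37−8/37·-517/78=214/39
back: M1=-5/6−1/4·214/39=-86/39
M: M0=0, M1=-86/39, M2=214/39, M3=-517/78, M4=119/78, M5=0
seg 0: a=-2, c=M0/2=0, d=(M1−M0)/(6·3)=-43/351, b=Δ0−h0·(2M0+M1)/6=56/39
seg 1: a=-1, c=M1/2=-43/39, d=(M2−M1)/(6·3)=50/117, b=Δ1−h1·(2M1+M2)/6=-73/39
seg 2: a=-5, c=M2/2=107/39, d=(M3−M2)/(6·2)=-105/104, b=Δ2−h2·(2M2+M3)/6=119/39
seg 3: a=4, c=M3/2=-517/156, d=(M4−M3)/(6·2)=53/78, b=Δ3−h3·(2M3+M4)/6=149/78
seg 4: a=0, c=M4/2=119/156, d=(M5−M4)/(6·3)=-119/1404, b=Δ4−h4·(2M4+M5)/6=-83/26
t_q=17/2 → seg 3, τ=1/2; S=4+149/78·τ+-517/156·τ²+53/78·τ³=219/52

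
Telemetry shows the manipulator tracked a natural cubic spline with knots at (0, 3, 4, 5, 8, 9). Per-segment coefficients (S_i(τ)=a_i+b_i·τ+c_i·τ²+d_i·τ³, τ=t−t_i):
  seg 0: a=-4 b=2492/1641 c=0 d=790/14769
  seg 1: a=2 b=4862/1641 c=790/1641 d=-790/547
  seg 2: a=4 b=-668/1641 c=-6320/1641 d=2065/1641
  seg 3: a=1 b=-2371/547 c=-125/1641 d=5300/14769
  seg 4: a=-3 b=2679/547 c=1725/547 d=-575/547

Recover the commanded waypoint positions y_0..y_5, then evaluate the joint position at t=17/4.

y_0 = S_0(0) = a_0 = -4
y_1 = S_1(0) = a_1 = 2
y_2 = S_2(0) = a_2 = 4
y_3 = S_3(0) = a_3 = 1
y_4 = S_4(0) = a_4 = -3
y_5 = S_4(1) = 4
t_q=17/4 is in segment 2 (τ=1/4); S_2(τ)=128731/35008

y_0=-4 y_1=2 y_2=4 y_3=1 y_4=-3 y_5=4
S(17/4) = 128731/35008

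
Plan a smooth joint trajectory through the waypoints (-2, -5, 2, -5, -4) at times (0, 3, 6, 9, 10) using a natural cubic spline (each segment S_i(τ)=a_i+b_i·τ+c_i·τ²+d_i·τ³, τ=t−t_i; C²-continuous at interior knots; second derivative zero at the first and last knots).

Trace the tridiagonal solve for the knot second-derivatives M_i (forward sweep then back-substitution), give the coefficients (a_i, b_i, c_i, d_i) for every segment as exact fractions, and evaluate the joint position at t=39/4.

Δ: Δ0=-1, Δ1=7/3, Δ2=-7/3, Δ3=1
row 1: diag=12, rhs=20; c'=1/4, d'=5/3
row 2: denom=12−3·1/4=45/4; d'=(-28−3·5/3)/(45/4)=-44/15
row 3: denom=8−3·4/15=36/5; d'=(20−3·-44/15)/(36/5)=4
back: M3=4
back: M2=-44/15−4/15·4=-4
back: M1=5/3−1/4·-4=8/3
M: M0=0, M1=8/3, M2=-4, M3=4, M4=0
seg 0: a=-2, c=M0/2=0, d=(M1−M0)/(6·3)=4/27, b=Δ0−h0·(2M0+M1)/6=-7/3
seg 1: a=-5, c=M1/2=4/3, d=(M2−M1)/(6·3)=-10/27, b=Δ1−h1·(2M1+M2)/6=5/3
seg 2: a=2, c=M2/2=-2, d=(M3−M2)/(6·3)=4/9, b=Δ2−h2·(2M2+M3)/6=-1/3
seg 3: a=-5, c=M3/2=2, d=(M4−M3)/(6·1)=-2/3, b=Δ3−h3·(2M3+M4)/6=-1/3
t_q=39/4 → seg 3, τ=3/4; S=-5+-1/3·τ+2·τ²+-2/3·τ³=-141/32

  seg 0: a=-2 b=-7/3 c=0 d=4/27
  seg 1: a=-5 b=5/3 c=4/3 d=-10/27
  seg 2: a=2 b=-1/3 c=-2 d=4/9
  seg 3: a=-5 b=-1/3 c=2 d=-2/3
S(39/4) = -141/32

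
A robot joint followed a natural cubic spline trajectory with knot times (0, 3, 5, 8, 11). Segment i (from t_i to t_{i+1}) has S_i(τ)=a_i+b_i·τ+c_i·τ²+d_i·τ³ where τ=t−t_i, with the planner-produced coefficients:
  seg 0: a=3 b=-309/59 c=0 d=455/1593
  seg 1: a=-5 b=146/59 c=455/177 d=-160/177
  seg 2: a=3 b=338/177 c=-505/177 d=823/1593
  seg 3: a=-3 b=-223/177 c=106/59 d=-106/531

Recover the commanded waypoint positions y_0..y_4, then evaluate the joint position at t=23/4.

y_0 = S_0(0) = a_0 = 3
y_1 = S_1(0) = a_1 = -5
y_2 = S_2(0) = a_2 = 3
y_3 = S_3(0) = a_3 = -3
y_4 = S_3(3) = 4
t_q=23/4 is in segment 2 (τ=3/4); S_2(τ)=11499/3776

y_0=3 y_1=-5 y_2=3 y_3=-3 y_4=4
S(23/4) = 11499/3776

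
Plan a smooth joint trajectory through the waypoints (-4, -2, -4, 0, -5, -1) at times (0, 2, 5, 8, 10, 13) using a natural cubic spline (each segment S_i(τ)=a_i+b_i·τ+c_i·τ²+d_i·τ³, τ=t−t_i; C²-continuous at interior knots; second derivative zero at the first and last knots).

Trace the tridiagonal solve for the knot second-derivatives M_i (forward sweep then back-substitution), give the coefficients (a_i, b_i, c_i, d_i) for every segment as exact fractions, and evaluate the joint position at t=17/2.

  seg 0: a=-4 b=1273/813 c=0 d=-115/813
  seg 1: a=-2 b=-107/813 c=-230/271 d=545/2439
  seg 2: a=-4 b=658/813 c=315/271 d=-803/2439
  seg 3: a=0 b=-899/813 c=-488/271 d=3589/6504
  seg 4: a=-5 b=-2743/1626 c=1637/1084 d=-1637/9756
S(17/2) = -16201/17344

Δ: Δ0=1, Δ1=-2/3, Δ2=4/3, Δ3=-5/2, Δ4=4/3
row 1: diag=10, rhs=-10; c'=3/10, d'=-1
row 2: denom=12−3·3/10=111/10; d'=(12−3·-1)/(111/10)=50/37
row 3: denom=10−3·10/37=340/37; d'=(-23−3·50/37)/(340/37)=-1001/340
row 4: denom=10−2·37/170=813/85; d'=(23−2·-1001/340)/(813/85)=1637/542
back: M4=1637/542
back: M3=-1001/340−37/170·1637/542=-976/271
back: M2=50/37−10/37·-976/271=630/271
back: M1=-1−3/10·630/271=-460/271
M: M0=0, M1=-460/271, M2=630/271, M3=-976/271, M4=1637/542, M5=0
seg 0: a=-4, c=M0/2=0, d=(M1−M0)/(6·2)=-115/813, b=Δ0−h0·(2M0+M1)/6=1273/813
seg 1: a=-2, c=M1/2=-230/271, d=(M2−M1)/(6·3)=545/2439, b=Δ1−h1·(2M1+M2)/6=-107/813
seg 2: a=-4, c=M2/2=315/271, d=(M3−M2)/(6·3)=-803/2439, b=Δ2−h2·(2M2+M3)/6=658/813
seg 3: a=0, c=M3/2=-488/271, d=(M4−M3)/(6·2)=3589/6504, b=Δ3−h3·(2M3+M4)/6=-899/813
seg 4: a=-5, c=M4/2=1637/1084, d=(M5−M4)/(6·3)=-1637/9756, b=Δ4−h4·(2M4+M5)/6=-2743/1626
t_q=17/2 → seg 3, τ=1/2; S=0+-899/813·τ+-488/271·τ²+3589/6504·τ³=-16201/17344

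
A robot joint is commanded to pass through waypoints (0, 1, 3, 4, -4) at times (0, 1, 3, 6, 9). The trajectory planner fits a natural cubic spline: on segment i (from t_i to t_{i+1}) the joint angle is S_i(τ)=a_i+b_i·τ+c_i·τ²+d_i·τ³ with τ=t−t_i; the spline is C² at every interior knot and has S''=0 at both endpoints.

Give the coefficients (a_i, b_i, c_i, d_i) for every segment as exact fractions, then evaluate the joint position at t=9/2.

  seg 0: a=0 b=310/309 c=0 d=-1/309
  seg 1: a=1 b=307/309 c=-1/103 d=2/309
  seg 2: a=3 b=319/309 c=3/103 d=-9/103
  seg 3: a=4 b=-356/309 c=-78/103 d=26/309
S(9/2) = 3559/824

Δ: Δ0=1, Δ1=1, Δ2=1/3, Δ3=-8/3
row 1: diag=6, rhs=0; c'=1/3, d'=0
row 2: denom=10−2·1/3=28/3; d'=(-4−2·0)/(28/3)=-3/7
row 3: denom=12−3·9/28=309/28; d'=(-18−3·-3/7)/(309/28)=-156/103
back: M3=-156/103
back: M2=-3/7−9/28·-156/103=6/103
back: M1=0−1/3·6/103=-2/103
M: M0=0, M1=-2/103, M2=6/103, M3=-156/103, M4=0
seg 0: a=0, c=M0/2=0, d=(M1−M0)/(6·1)=-1/309, b=Δ0−h0·(2M0+M1)/6=310/309
seg 1: a=1, c=M1/2=-1/103, d=(M2−M1)/(6·2)=2/309, b=Δ1−h1·(2M1+M2)/6=307/309
seg 2: a=3, c=M2/2=3/103, d=(M3−M2)/(6·3)=-9/103, b=Δ2−h2·(2M2+M3)/6=319/309
seg 3: a=4, c=M3/2=-78/103, d=(M4−M3)/(6·3)=26/309, b=Δ3−h3·(2M3+M4)/6=-356/309
t_q=9/2 → seg 2, τ=3/2; S=3+319/309·τ+3/103·τ²+-9/103·τ³=3559/824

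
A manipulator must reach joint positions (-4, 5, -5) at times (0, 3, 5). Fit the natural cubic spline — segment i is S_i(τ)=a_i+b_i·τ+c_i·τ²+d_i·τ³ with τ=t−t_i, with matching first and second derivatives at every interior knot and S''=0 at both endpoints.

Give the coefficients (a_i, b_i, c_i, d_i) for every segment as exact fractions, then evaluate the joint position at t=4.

  seg 0: a=-4 b=27/5 c=0 d=-4/15
  seg 1: a=5 b=-9/5 c=-12/5 d=2/5
S(4) = 6/5

Δ: Δ0=3, Δ1=-5
row 1: diag=10, rhs=-48; c'=1/5, d'=-24/5
back: M1=-24/5
M: M0=0, M1=-24/5, M2=0
seg 0: a=-4, c=M0/2=0, d=(M1−M0)/(6·3)=-4/15, b=Δ0−h0·(2M0+M1)/6=27/5
seg 1: a=5, c=M1/2=-12/5, d=(M2−M1)/(6·2)=2/5, b=Δ1−h1·(2M1+M2)/6=-9/5
t_q=4 → seg 1, τ=1; S=5+-9/5·τ+-12/5·τ²+2/5·τ³=6/5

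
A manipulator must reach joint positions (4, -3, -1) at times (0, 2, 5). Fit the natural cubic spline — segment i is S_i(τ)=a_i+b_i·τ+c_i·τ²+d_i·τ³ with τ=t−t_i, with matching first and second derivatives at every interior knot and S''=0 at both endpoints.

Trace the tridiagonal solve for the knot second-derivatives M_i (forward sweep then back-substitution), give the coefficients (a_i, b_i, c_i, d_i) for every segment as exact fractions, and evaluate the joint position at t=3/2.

Δ: Δ0=-7/2, Δ1=2/3
row 1: diag=10, rhs=25; c'=3/10, d'=5/2
back: M1=5/2
M: M0=0, M1=5/2, M2=0
seg 0: a=4, c=M0/2=0, d=(M1−M0)/(6·2)=5/24, b=Δ0−h0·(2M0+M1)/6=-13/3
seg 1: a=-3, c=M1/2=5/4, d=(M2−M1)/(6·3)=-5/36, b=Δ1−h1·(2M1+M2)/6=-11/6
t_q=3/2 → seg 0, τ=3/2; S=4+-13/3·τ+0·τ²+5/24·τ³=-115/64

  seg 0: a=4 b=-13/3 c=0 d=5/24
  seg 1: a=-3 b=-11/6 c=5/4 d=-5/36
S(3/2) = -115/64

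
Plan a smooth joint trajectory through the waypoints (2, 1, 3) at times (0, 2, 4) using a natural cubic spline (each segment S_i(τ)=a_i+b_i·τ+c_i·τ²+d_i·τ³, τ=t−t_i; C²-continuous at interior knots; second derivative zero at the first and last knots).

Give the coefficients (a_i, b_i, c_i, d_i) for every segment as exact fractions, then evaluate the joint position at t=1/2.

  seg 0: a=2 b=-7/8 c=0 d=3/32
  seg 1: a=1 b=1/4 c=9/16 d=-3/32
S(1/2) = 403/256

Δ: Δ0=-1/2, Δ1=1
row 1: diag=8, rhs=9; c'=1/4, d'=9/8
back: M1=9/8
M: M0=0, M1=9/8, M2=0
seg 0: a=2, c=M0/2=0, d=(M1−M0)/(6·2)=3/32, b=Δ0−h0·(2M0+M1)/6=-7/8
seg 1: a=1, c=M1/2=9/16, d=(M2−M1)/(6·2)=-3/32, b=Δ1−h1·(2M1+M2)/6=1/4
t_q=1/2 → seg 0, τ=1/2; S=2+-7/8·τ+0·τ²+3/32·τ³=403/256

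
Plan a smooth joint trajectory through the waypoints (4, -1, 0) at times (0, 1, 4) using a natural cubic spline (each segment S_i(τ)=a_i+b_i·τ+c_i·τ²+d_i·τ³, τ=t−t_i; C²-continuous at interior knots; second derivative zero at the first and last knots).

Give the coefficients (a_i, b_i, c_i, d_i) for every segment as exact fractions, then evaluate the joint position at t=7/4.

Δ: Δ0=-5, Δ1=1/3
row 1: diag=8, rhs=32; c'=3/8, d'=4
back: M1=4
M: M0=0, M1=4, M2=0
seg 0: a=4, c=M0/2=0, d=(M1−M0)/(6·1)=2/3, b=Δ0−h0·(2M0+M1)/6=-17/3
seg 1: a=-1, c=M1/2=2, d=(M2−M1)/(6·3)=-2/9, b=Δ1−h1·(2M1+M2)/6=-11/3
t_q=7/4 → seg 1, τ=3/4; S=-1+-11/3·τ+2·τ²+-2/9·τ³=-87/32

  seg 0: a=4 b=-17/3 c=0 d=2/3
  seg 1: a=-1 b=-11/3 c=2 d=-2/9
S(7/4) = -87/32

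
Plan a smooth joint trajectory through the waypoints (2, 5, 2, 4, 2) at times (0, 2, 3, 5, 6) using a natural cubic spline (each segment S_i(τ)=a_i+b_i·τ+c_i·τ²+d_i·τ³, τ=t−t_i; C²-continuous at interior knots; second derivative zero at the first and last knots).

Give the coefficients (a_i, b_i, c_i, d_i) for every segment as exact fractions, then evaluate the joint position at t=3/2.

Δ: Δ0=3/2, Δ1=-3, Δ2=1, Δ3=-2
row 1: diag=6, rhs=-27; c'=1/6, d'=-9/2
row 2: denom=6−1·1/6=35/6; d'=(24−1·-9/2)/(35/6)=171/35
row 3: denom=6−2·12/35=186/35; d'=(-18−2·171/35)/(186/35)=-162/31
back: M3=-162/31
back: M2=171/35−12/35·-162/31=207/31
back: M1=-9/2−1/6·207/31=-174/31
M: M0=0, M1=-174/31, M2=207/31, M3=-162/31, M4=0
seg 0: a=2, c=M0/2=0, d=(M1−M0)/(6·2)=-29/62, b=Δ0−h0·(2M0+M1)/6=209/62
seg 1: a=5, c=M1/2=-87/31, d=(M2−M1)/(6·1)=127/62, b=Δ1−h1·(2M1+M2)/6=-139/62
seg 2: a=2, c=M2/2=207/62, d=(M3−M2)/(6·2)=-123/124, b=Δ2−h2·(2M2+M3)/6=-53/31
seg 3: a=4, c=M3/2=-81/31, d=(M4−M3)/(6·1)=27/31, b=Δ3−h3·(2M3+M4)/6=-8/31
t_q=3/2 → seg 0, τ=3/2; S=2+209/62·τ+0·τ²+-29/62·τ³=2717/496

  seg 0: a=2 b=209/62 c=0 d=-29/62
  seg 1: a=5 b=-139/62 c=-87/31 d=127/62
  seg 2: a=2 b=-53/31 c=207/62 d=-123/124
  seg 3: a=4 b=-8/31 c=-81/31 d=27/31
S(3/2) = 2717/496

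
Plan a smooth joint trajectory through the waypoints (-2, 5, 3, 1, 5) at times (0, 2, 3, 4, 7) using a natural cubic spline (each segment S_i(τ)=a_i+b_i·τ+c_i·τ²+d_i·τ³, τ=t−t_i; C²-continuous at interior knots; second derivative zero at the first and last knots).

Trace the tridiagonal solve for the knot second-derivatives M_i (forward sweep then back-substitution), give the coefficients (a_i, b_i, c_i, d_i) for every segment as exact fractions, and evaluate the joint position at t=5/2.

Δ: Δ0=7/2, Δ1=-2, Δ2=-2, Δ3=4/3
row 1: diag=6, rhs=-33; c'=1/6, d'=-11/2
row 2: denom=4−1·1/6=23/6; d'=(0−1·-11/2)/(23/6)=33/23
row 3: denom=8−1·6/23=178/23; d'=(20−1·33/23)/(178/23)=427/178
back: M3=427/178
back: M2=33/23−6/23·427/178=72/89
back: M1=-11/2−1/6·72/89=-1003/178
M: M0=0, M1=-1003/178, M2=72/89, M3=427/178, M4=0
seg 0: a=-2, c=M0/2=0, d=(M1−M0)/(6·2)=-1003/2136, b=Δ0−h0·(2M0+M1)/6=1436/267
seg 1: a=5, c=M1/2=-1003/356, d=(M2−M1)/(6·1)=1147/1068, b=Δ1−h1·(2M1+M2)/6=-137/534
seg 2: a=3, c=M2/2=36/89, d=(M3−M2)/(6·1)=283/1068, b=Δ2−h2·(2M2+M3)/6=-2851/1068
seg 3: a=1, c=M3/2=427/356, d=(M4−M3)/(6·3)=-427/3204, b=Δ3−h3·(2M3+M4)/6=-569/534
t_q=5/2 → seg 1, τ=1/2; S=5+-137/534·τ+-1003/356·τ²+1147/1068·τ³=12251/2848

  seg 0: a=-2 b=1436/267 c=0 d=-1003/2136
  seg 1: a=5 b=-137/534 c=-1003/356 d=1147/1068
  seg 2: a=3 b=-2851/1068 c=36/89 d=283/1068
  seg 3: a=1 b=-569/534 c=427/356 d=-427/3204
S(5/2) = 12251/2848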